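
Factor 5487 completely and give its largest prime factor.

59

5487 = 3 · 1829
1829 = 31 · 59
59 is prime.
So 5487 = 3 · 31 · 59; the largest prime factor is 59.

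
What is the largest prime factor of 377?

29

377 = 13 · 29
29 is prime.
So 377 = 13 · 29; the largest prime factor is 29.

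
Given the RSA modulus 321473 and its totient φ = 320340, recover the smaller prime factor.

563

φ(n) = (p−1)(q−1) = n − (p+q) + 1, so p + q = 321473 − 320340 + 1 = 1134.
p and q are the roots of t² − 1134t + 321473 = 0.
Discriminant: 1134² − 4·321473 = 1285956 − 1285892 = 64; √64 = 8.
q = (1134 − 8)/2 = 563, p = (1134 + 8)/2 = 571.
Check: 563 · 571 = 321473.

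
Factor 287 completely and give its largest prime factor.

41

287 = 7 · 41
41 is prime.
So 287 = 7 · 41; the largest prime factor is 41.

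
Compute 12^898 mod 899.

12^1 ≡ 12 (mod 899)
12^2 ≡ 12^2 = 144 ≡ 144 (mod 899)
12^4 ≡ 144^2 = 20736 ≡ 59 (mod 899)
12^8 ≡ 59^2 = 3481 ≡ 784 (mod 899)
12^16 ≡ 784^2 = 614656 ≡ 639 (mod 899)
12^32 ≡ 639^2 = 408321 ≡ 175 (mod 899)
12^64 ≡ 175^2 = 30625 ≡ 59 (mod 899)
12^128 ≡ 59^2 = 3481 ≡ 784 (mod 899)
12^256 ≡ 784^2 = 614656 ≡ 639 (mod 899)
12^512 ≡ 639^2 = 408321 ≡ 175 (mod 899)
898 = 512 + 256 + 128 + 2 in binary powers of 2.
So 12^898 ≡ 175 · 639 · 784 · 144 ≡ 231 (mod 899).
Since 231 ≠ 1, base 12 is a Fermat witness: 899 is composite.

231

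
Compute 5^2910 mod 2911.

5^1 ≡ 5 (mod 2911)
5^2 ≡ 5^2 = 25 ≡ 25 (mod 2911)
5^4 ≡ 25^2 = 625 ≡ 625 (mod 2911)
5^8 ≡ 625^2 = 390625 ≡ 551 (mod 2911)
5^16 ≡ 551^2 = 303601 ≡ 857 (mod 2911)
5^32 ≡ 857^2 = 734449 ≡ 877 (mod 2911)
5^64 ≡ 877^2 = 769129 ≡ 625 (mod 2911)
5^128 ≡ 625^2 = 390625 ≡ 551 (mod 2911)
5^256 ≡ 551^2 = 303601 ≡ 857 (mod 2911)
5^512 ≡ 857^2 = 734449 ≡ 877 (mod 2911)
5^1024 ≡ 877^2 = 769129 ≡ 625 (mod 2911)
5^2048 ≡ 625^2 = 390625 ≡ 551 (mod 2911)
2910 = 2048 + 512 + 256 + 64 + 16 + 8 + 4 + 2 in binary powers of 2.
So 5^2910 ≡ 551 · 877 · 857 · 625 · 857 · 551 · 625 · 25 ≡ 2131 (mod 2911).
Since 2131 ≠ 1, base 5 is a Fermat witness: 2911 is composite.

2131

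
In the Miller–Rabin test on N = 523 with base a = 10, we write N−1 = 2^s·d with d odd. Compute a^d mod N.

523 − 1 = 522 = 2^1 · 261, so d = 261.
10^1 ≡ 10 (mod 523)
10^2 ≡ 10^2 = 100 ≡ 100 (mod 523)
10^4 ≡ 100^2 = 10000 ≡ 63 (mod 523)
10^8 ≡ 63^2 = 3969 ≡ 308 (mod 523)
10^16 ≡ 308^2 = 94864 ≡ 201 (mod 523)
10^32 ≡ 201^2 = 40401 ≡ 130 (mod 523)
10^64 ≡ 130^2 = 16900 ≡ 164 (mod 523)
10^128 ≡ 164^2 = 26896 ≡ 223 (mod 523)
10^256 ≡ 223^2 = 49729 ≡ 44 (mod 523)
261 = 256 + 4 + 1 in binary powers of 2.
So 10^261 ≡ 44 · 63 · 10 ≡ 1 (mod 523).
Since 10^d ≡ 1 (mod 523), base 10 does not prove 523 composite.

1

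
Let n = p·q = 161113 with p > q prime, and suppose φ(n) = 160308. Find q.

φ(n) = (p−1)(q−1) = n − (p+q) + 1, so p + q = 161113 − 160308 + 1 = 806.
p and q are the roots of t² − 806t + 161113 = 0.
Discriminant: 806² − 4·161113 = 649636 − 644452 = 5184; √5184 = 72.
q = (806 − 72)/2 = 367, p = (806 + 72)/2 = 439.
Check: 367 · 439 = 161113.

367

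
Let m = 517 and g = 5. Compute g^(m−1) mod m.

5^1 ≡ 5 (mod 517)
5^2 ≡ 5^2 = 25 ≡ 25 (mod 517)
5^4 ≡ 25^2 = 625 ≡ 108 (mod 517)
5^8 ≡ 108^2 = 11664 ≡ 290 (mod 517)
5^16 ≡ 290^2 = 84100 ≡ 346 (mod 517)
5^32 ≡ 346^2 = 119716 ≡ 289 (mod 517)
5^64 ≡ 289^2 = 83521 ≡ 284 (mod 517)
5^128 ≡ 284^2 = 80656 ≡ 4 (mod 517)
5^256 ≡ 4^2 = 16 ≡ 16 (mod 517)
5^512 ≡ 16^2 = 256 ≡ 256 (mod 517)
516 = 512 + 4 in binary powers of 2.
So 5^516 ≡ 256 · 108 ≡ 247 (mod 517).
Since 247 ≠ 1, base 5 is a Fermat witness: 517 is composite.

247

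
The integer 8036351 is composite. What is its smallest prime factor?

73

8036351 is odd.
Digit sum 26, not divisible by 3.
Ends in 1: not divisible by 5.
7: 8036351 = 7·1148050 + 1
11: 8036351 = 11·730577 + 4
13: 8036351 = 13·618180 + 11
17: 8036351 = 17·472726 + 9
19: 8036351 = 19·422965 + 16
23: 8036351 = 23·349406 + 13
29: 8036351 = 29·277115 + 16
31: 8036351 = 31·259237 + 4
37: 8036351 = 37·217198 + 25
41: 8036351 = 41·196008 + 23
43: 8036351 = 43·186891 + 38
47: 8036351 = 47·170986 + 9
53: 8036351 = 53·151629 + 14
59: 8036351 = 59·136209 + 20
61: 8036351 = 61·131743 + 28
67: 8036351 = 67·119945 + 36
71: 8036351 = 71·113188 + 3
73: 8036351 = 73·110087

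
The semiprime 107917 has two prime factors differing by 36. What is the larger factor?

Since p = q + 36, we have 107917 = q(q + 36), so q² + 36q − 107917 = 0.
Discriminant: 36² + 4·107917 = 1296 + 431668 = 432964; √432964 = 658.
q = (−36 + 658)/2 = 311, and p = q + 36 = 347.
Check: 311 · 347 = 107917.

347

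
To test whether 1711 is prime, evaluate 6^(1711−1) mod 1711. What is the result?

993

6^1 ≡ 6 (mod 1711)
6^2 ≡ 6^2 = 36 ≡ 36 (mod 1711)
6^4 ≡ 36^2 = 1296 ≡ 1296 (mod 1711)
6^8 ≡ 1296^2 = 1679616 ≡ 1125 (mod 1711)
6^16 ≡ 1125^2 = 1265625 ≡ 1196 (mod 1711)
6^32 ≡ 1196^2 = 1430416 ≡ 20 (mod 1711)
6^64 ≡ 20^2 = 400 ≡ 400 (mod 1711)
6^128 ≡ 400^2 = 160000 ≡ 877 (mod 1711)
6^256 ≡ 877^2 = 769129 ≡ 890 (mod 1711)
6^512 ≡ 890^2 = 792100 ≡ 1618 (mod 1711)
6^1024 ≡ 1618^2 = 2617924 ≡ 94 (mod 1711)
1710 = 1024 + 512 + 128 + 32 + 8 + 4 + 2 in binary powers of 2.
So 6^1710 ≡ 94 · 1618 · 877 · 20 · 1125 · 1296 · 36 ≡ 993 (mod 1711).
Since 993 ≠ 1, base 6 is a Fermat witness: 1711 is composite.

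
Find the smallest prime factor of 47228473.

47228473 is odd.
Digit sum 37, not divisible by 3.
Ends in 3: not divisible by 5.
7: 47228473 = 7·6746924 + 5
11: 47228473 = 11·4293497 + 6
13: 47228473 = 13·3632959 + 6
17: 47228473 = 17·2778145 + 8
19: 47228473 = 19·2485709 + 2
23: 47228473 = 23·2053411 + 20
29: 47228473 = 29·1628568 + 1
31: 47228473 = 31·1523499 + 4
37: 47228473 = 37·1276445 + 8
41: 47228473 = 41·1151913 + 40
43: 47228473 = 43·1098336 + 25
47: 47228473 = 47·1004861 + 6
53: 47228473 = 53·891103 + 14
59: 47228473 = 59·800482 + 35
61: 47228473 = 61·774237 + 16
67: 47228473 = 67·704902 + 39
71: 47228473 = 71·665189 + 54
73: 47228473 = 73·646965 + 28
79: 47228473 = 79·597828 + 61
83: 47228473 = 83·569017 + 62
89: 47228473 = 89·530657

89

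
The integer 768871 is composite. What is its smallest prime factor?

53

768871 is odd.
Digit sum 37, not divisible by 3.
Ends in 1: not divisible by 5.
7: 768871 = 7·109838 + 5
11: 768871 = 11·69897 + 4
13: 768871 = 13·59143 + 12
17: 768871 = 17·45227 + 12
19: 768871 = 19·40466 + 17
23: 768871 = 23·33429 + 4
29: 768871 = 29·26512 + 23
31: 768871 = 31·24802 + 9
37: 768871 = 37·20780 + 11
41: 768871 = 41·18752 + 39
43: 768871 = 43·17880 + 31
47: 768871 = 47·16358 + 45
53: 768871 = 53·14507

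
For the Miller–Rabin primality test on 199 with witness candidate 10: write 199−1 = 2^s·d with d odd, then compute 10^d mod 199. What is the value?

1

199 − 1 = 198 = 2^1 · 99, so d = 99.
10^1 ≡ 10 (mod 199)
10^2 ≡ 10^2 = 100 ≡ 100 (mod 199)
10^4 ≡ 100^2 = 10000 ≡ 50 (mod 199)
10^8 ≡ 50^2 = 2500 ≡ 112 (mod 199)
10^16 ≡ 112^2 = 12544 ≡ 7 (mod 199)
10^32 ≡ 7^2 = 49 ≡ 49 (mod 199)
10^64 ≡ 49^2 = 2401 ≡ 13 (mod 199)
99 = 64 + 32 + 2 + 1 in binary powers of 2.
So 10^99 ≡ 13 · 49 · 100 · 10 ≡ 1 (mod 199).
Since 10^d ≡ 1 (mod 199), base 10 does not prove 199 composite.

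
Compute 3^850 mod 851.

303

3^1 ≡ 3 (mod 851)
3^2 ≡ 3^2 = 9 ≡ 9 (mod 851)
3^4 ≡ 9^2 = 81 ≡ 81 (mod 851)
3^8 ≡ 81^2 = 6561 ≡ 604 (mod 851)
3^16 ≡ 604^2 = 364816 ≡ 588 (mod 851)
3^32 ≡ 588^2 = 345744 ≡ 238 (mod 851)
3^64 ≡ 238^2 = 56644 ≡ 478 (mod 851)
3^128 ≡ 478^2 = 228484 ≡ 416 (mod 851)
3^256 ≡ 416^2 = 173056 ≡ 303 (mod 851)
3^512 ≡ 303^2 = 91809 ≡ 752 (mod 851)
850 = 512 + 256 + 64 + 16 + 2 in binary powers of 2.
So 3^850 ≡ 752 · 303 · 478 · 588 · 9 ≡ 303 (mod 851).
Since 303 ≠ 1, base 3 is a Fermat witness: 851 is composite.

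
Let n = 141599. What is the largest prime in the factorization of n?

89

141599 = 37 · 3827
3827 = 43 · 89
89 is prime.
So 141599 = 37 · 43 · 89; the largest prime factor is 89.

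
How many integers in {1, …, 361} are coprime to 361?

342

Factor: 361 = 19^2.
φ(361) = 19^1·(19−1) = 342.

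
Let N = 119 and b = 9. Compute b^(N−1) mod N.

72

9^1 ≡ 9 (mod 119)
9^2 ≡ 9^2 = 81 ≡ 81 (mod 119)
9^4 ≡ 81^2 = 6561 ≡ 16 (mod 119)
9^8 ≡ 16^2 = 256 ≡ 18 (mod 119)
9^16 ≡ 18^2 = 324 ≡ 86 (mod 119)
9^32 ≡ 86^2 = 7396 ≡ 18 (mod 119)
9^64 ≡ 18^2 = 324 ≡ 86 (mod 119)
118 = 64 + 32 + 16 + 4 + 2 in binary powers of 2.
So 9^118 ≡ 86 · 18 · 86 · 16 · 81 ≡ 72 (mod 119).
Since 72 ≠ 1, base 9 is a Fermat witness: 119 is composite.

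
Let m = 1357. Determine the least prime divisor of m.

1357 is odd.
Digit sum 16, not divisible by 3.
Ends in 7: not divisible by 5.
7: 1357 = 7·193 + 6
11: 1357 = 11·123 + 4
13: 1357 = 13·104 + 5
17: 1357 = 17·79 + 14
19: 1357 = 19·71 + 8
23: 1357 = 23·59

23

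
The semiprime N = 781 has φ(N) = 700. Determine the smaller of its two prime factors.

φ(n) = (p−1)(q−1) = n − (p+q) + 1, so p + q = 781 − 700 + 1 = 82.
p and q are the roots of t² − 82t + 781 = 0.
Discriminant: 82² − 4·781 = 6724 − 3124 = 3600; √3600 = 60.
q = (82 − 60)/2 = 11, p = (82 + 60)/2 = 71.
Check: 11 · 71 = 781.

11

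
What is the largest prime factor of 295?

295 = 5 · 59
59 is prime.
So 295 = 5 · 59; the largest prime factor is 59.

59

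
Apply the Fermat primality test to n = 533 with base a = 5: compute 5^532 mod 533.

508

5^1 ≡ 5 (mod 533)
5^2 ≡ 5^2 = 25 ≡ 25 (mod 533)
5^4 ≡ 25^2 = 625 ≡ 92 (mod 533)
5^8 ≡ 92^2 = 8464 ≡ 469 (mod 533)
5^16 ≡ 469^2 = 219961 ≡ 365 (mod 533)
5^32 ≡ 365^2 = 133225 ≡ 508 (mod 533)
5^64 ≡ 508^2 = 258064 ≡ 92 (mod 533)
5^128 ≡ 92^2 = 8464 ≡ 469 (mod 533)
5^256 ≡ 469^2 = 219961 ≡ 365 (mod 533)
5^512 ≡ 365^2 = 133225 ≡ 508 (mod 533)
532 = 512 + 16 + 4 in binary powers of 2.
So 5^532 ≡ 508 · 365 · 92 ≡ 508 (mod 533).
Since 508 ≠ 1, base 5 is a Fermat witness: 533 is composite.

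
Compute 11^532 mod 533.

146

11^1 ≡ 11 (mod 533)
11^2 ≡ 11^2 = 121 ≡ 121 (mod 533)
11^4 ≡ 121^2 = 14641 ≡ 250 (mod 533)
11^8 ≡ 250^2 = 62500 ≡ 139 (mod 533)
11^16 ≡ 139^2 = 19321 ≡ 133 (mod 533)
11^32 ≡ 133^2 = 17689 ≡ 100 (mod 533)
11^64 ≡ 100^2 = 10000 ≡ 406 (mod 533)
11^128 ≡ 406^2 = 164836 ≡ 139 (mod 533)
11^256 ≡ 139^2 = 19321 ≡ 133 (mod 533)
11^512 ≡ 133^2 = 17689 ≡ 100 (mod 533)
532 = 512 + 16 + 4 in binary powers of 2.
So 11^532 ≡ 100 · 133 · 250 ≡ 146 (mod 533).
Since 146 ≠ 1, base 11 is a Fermat witness: 533 is composite.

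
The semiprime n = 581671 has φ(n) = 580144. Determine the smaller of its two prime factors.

719

φ(n) = (p−1)(q−1) = n − (p+q) + 1, so p + q = 581671 − 580144 + 1 = 1528.
p and q are the roots of t² − 1528t + 581671 = 0.
Discriminant: 1528² − 4·581671 = 2334784 − 2326684 = 8100; √8100 = 90.
q = (1528 − 90)/2 = 719, p = (1528 + 90)/2 = 809.
Check: 719 · 809 = 581671.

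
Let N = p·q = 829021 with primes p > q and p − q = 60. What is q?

Since p = q + 60, we have 829021 = q(q + 60), so q² + 60q − 829021 = 0.
Discriminant: 60² + 4·829021 = 3600 + 3316084 = 3319684; √3319684 = 1822.
q = (−60 + 1822)/2 = 881, and p = q + 60 = 941.
Check: 881 · 941 = 829021.

881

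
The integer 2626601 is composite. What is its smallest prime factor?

67

2626601 is odd.
Digit sum 23, not divisible by 3.
Ends in 1: not divisible by 5.
7: 2626601 = 7·375228 + 5
11: 2626601 = 11·238781 + 10
13: 2626601 = 13·202046 + 3
17: 2626601 = 17·154505 + 16
19: 2626601 = 19·138242 + 3
23: 2626601 = 23·114200 + 1
29: 2626601 = 29·90572 + 13
31: 2626601 = 31·84729 + 2
37: 2626601 = 37·70989 + 8
41: 2626601 = 41·64063 + 18
43: 2626601 = 43·61083 + 32
47: 2626601 = 47·55885 + 6
53: 2626601 = 53·49558 + 27
59: 2626601 = 59·44518 + 39
61: 2626601 = 61·43059 + 2
67: 2626601 = 67·39203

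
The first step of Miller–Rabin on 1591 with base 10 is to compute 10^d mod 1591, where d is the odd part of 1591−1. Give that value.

778

1591 − 1 = 1590 = 2^1 · 795, so d = 795.
10^1 ≡ 10 (mod 1591)
10^2 ≡ 10^2 = 100 ≡ 100 (mod 1591)
10^4 ≡ 100^2 = 10000 ≡ 454 (mod 1591)
10^8 ≡ 454^2 = 206116 ≡ 877 (mod 1591)
10^16 ≡ 877^2 = 769129 ≡ 676 (mod 1591)
10^32 ≡ 676^2 = 456976 ≡ 359 (mod 1591)
10^64 ≡ 359^2 = 128881 ≡ 10 (mod 1591)
10^128 ≡ 10^2 = 100 ≡ 100 (mod 1591)
10^256 ≡ 100^2 = 10000 ≡ 454 (mod 1591)
10^512 ≡ 454^2 = 206116 ≡ 877 (mod 1591)
795 = 512 + 256 + 16 + 8 + 2 + 1 in binary powers of 2.
So 10^795 ≡ 877 · 454 · 676 · 877 · 100 · 10 ≡ 778 (mod 1591).
Squaring chain: 778; never reaches −1, so base 10 is a Miller–Rabin witness that 1591 is composite.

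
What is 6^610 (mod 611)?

6^1 ≡ 6 (mod 611)
6^2 ≡ 6^2 = 36 ≡ 36 (mod 611)
6^4 ≡ 36^2 = 1296 ≡ 74 (mod 611)
6^8 ≡ 74^2 = 5476 ≡ 588 (mod 611)
6^16 ≡ 588^2 = 345744 ≡ 529 (mod 611)
6^32 ≡ 529^2 = 279841 ≡ 3 (mod 611)
6^64 ≡ 3^2 = 9 ≡ 9 (mod 611)
6^128 ≡ 9^2 = 81 ≡ 81 (mod 611)
6^256 ≡ 81^2 = 6561 ≡ 451 (mod 611)
6^512 ≡ 451^2 = 203401 ≡ 549 (mod 611)
610 = 512 + 64 + 32 + 2 in binary powers of 2.
So 6^610 ≡ 549 · 9 · 3 · 36 ≡ 225 (mod 611).
Since 225 ≠ 1, base 6 is a Fermat witness: 611 is composite.

225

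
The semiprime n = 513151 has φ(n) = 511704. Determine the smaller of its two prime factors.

619

φ(n) = (p−1)(q−1) = n − (p+q) + 1, so p + q = 513151 − 511704 + 1 = 1448.
p and q are the roots of t² − 1448t + 513151 = 0.
Discriminant: 1448² − 4·513151 = 2096704 − 2052604 = 44100; √44100 = 210.
q = (1448 − 210)/2 = 619, p = (1448 + 210)/2 = 829.
Check: 619 · 829 = 513151.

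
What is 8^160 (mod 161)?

36

8^1 ≡ 8 (mod 161)
8^2 ≡ 8^2 = 64 ≡ 64 (mod 161)
8^4 ≡ 64^2 = 4096 ≡ 71 (mod 161)
8^8 ≡ 71^2 = 5041 ≡ 50 (mod 161)
8^16 ≡ 50^2 = 2500 ≡ 85 (mod 161)
8^32 ≡ 85^2 = 7225 ≡ 141 (mod 161)
8^64 ≡ 141^2 = 19881 ≡ 78 (mod 161)
8^128 ≡ 78^2 = 6084 ≡ 127 (mod 161)
160 = 128 + 32 in binary powers of 2.
So 8^160 ≡ 127 · 141 ≡ 36 (mod 161).
Since 36 ≠ 1, base 8 is a Fermat witness: 161 is composite.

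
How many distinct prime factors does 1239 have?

1239 = 3 · 413
413 = 7 · 59
1239 = 3 · 7 · 59, which has 3 distinct prime factors.

3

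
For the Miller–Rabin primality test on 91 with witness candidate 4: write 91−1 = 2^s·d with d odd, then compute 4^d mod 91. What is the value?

91 − 1 = 90 = 2^1 · 45, so d = 45.
4^1 ≡ 4 (mod 91)
4^2 ≡ 4^2 = 16 ≡ 16 (mod 91)
4^4 ≡ 16^2 = 256 ≡ 74 (mod 91)
4^8 ≡ 74^2 = 5476 ≡ 16 (mod 91)
4^16 ≡ 16^2 = 256 ≡ 74 (mod 91)
4^32 ≡ 74^2 = 5476 ≡ 16 (mod 91)
45 = 32 + 8 + 4 + 1 in binary powers of 2.
So 4^45 ≡ 16 · 16 · 74 · 4 ≡ 64 (mod 91).
Squaring chain: 64; never reaches −1, so base 4 is a Miller–Rabin witness that 91 is composite.

64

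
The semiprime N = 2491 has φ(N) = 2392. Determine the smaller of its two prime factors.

φ(n) = (p−1)(q−1) = n − (p+q) + 1, so p + q = 2491 − 2392 + 1 = 100.
p and q are the roots of t² − 100t + 2491 = 0.
Discriminant: 100² − 4·2491 = 10000 − 9964 = 36; √36 = 6.
q = (100 − 6)/2 = 47, p = (100 + 6)/2 = 53.
Check: 47 · 53 = 2491.

47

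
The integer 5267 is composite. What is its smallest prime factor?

5267 is odd.
Digit sum 20, not divisible by 3.
Ends in 7: not divisible by 5.
7: 5267 = 7·752 + 3
11: 5267 = 11·478 + 9
13: 5267 = 13·405 + 2
17: 5267 = 17·309 + 14
19: 5267 = 19·277 + 4
23: 5267 = 23·229

23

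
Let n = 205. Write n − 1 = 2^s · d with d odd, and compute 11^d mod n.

181

205 − 1 = 204 = 2^2 · 51, so d = 51.
11^1 ≡ 11 (mod 205)
11^2 ≡ 11^2 = 121 ≡ 121 (mod 205)
11^4 ≡ 121^2 = 14641 ≡ 86 (mod 205)
11^8 ≡ 86^2 = 7396 ≡ 16 (mod 205)
11^16 ≡ 16^2 = 256 ≡ 51 (mod 205)
11^32 ≡ 51^2 = 2601 ≡ 141 (mod 205)
51 = 32 + 16 + 2 + 1 in binary powers of 2.
So 11^51 ≡ 141 · 51 · 121 · 11 ≡ 181 (mod 205).
Squaring chain: 181 → 166; never reaches −1, so base 11 is a Miller–Rabin witness that 205 is composite.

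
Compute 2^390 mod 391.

285

2^1 ≡ 2 (mod 391)
2^2 ≡ 2^2 = 4 ≡ 4 (mod 391)
2^4 ≡ 4^2 = 16 ≡ 16 (mod 391)
2^8 ≡ 16^2 = 256 ≡ 256 (mod 391)
2^16 ≡ 256^2 = 65536 ≡ 239 (mod 391)
2^32 ≡ 239^2 = 57121 ≡ 35 (mod 391)
2^64 ≡ 35^2 = 1225 ≡ 52 (mod 391)
2^128 ≡ 52^2 = 2704 ≡ 358 (mod 391)
2^256 ≡ 358^2 = 128164 ≡ 307 (mod 391)
390 = 256 + 128 + 4 + 2 in binary powers of 2.
So 2^390 ≡ 307 · 358 · 16 · 4 ≡ 285 (mod 391).
Since 285 ≠ 1, base 2 is a Fermat witness: 391 is composite.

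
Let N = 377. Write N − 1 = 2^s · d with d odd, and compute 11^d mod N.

377 − 1 = 376 = 2^3 · 47, so d = 47.
11^1 ≡ 11 (mod 377)
11^2 ≡ 11^2 = 121 ≡ 121 (mod 377)
11^4 ≡ 121^2 = 14641 ≡ 315 (mod 377)
11^8 ≡ 315^2 = 99225 ≡ 74 (mod 377)
11^16 ≡ 74^2 = 5476 ≡ 198 (mod 377)
11^32 ≡ 198^2 = 39204 ≡ 373 (mod 377)
47 = 32 + 8 + 4 + 2 + 1 in binary powers of 2.
So 11^47 ≡ 373 · 74 · 315 · 121 · 11 ≡ 305 (mod 377).
Squaring chain: 305 → 283 → 165; never reaches −1, so base 11 is a Miller–Rabin witness that 377 is composite.

305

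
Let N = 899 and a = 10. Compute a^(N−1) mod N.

10^1 ≡ 10 (mod 899)
10^2 ≡ 10^2 = 100 ≡ 100 (mod 899)
10^4 ≡ 100^2 = 10000 ≡ 111 (mod 899)
10^8 ≡ 111^2 = 12321 ≡ 634 (mod 899)
10^16 ≡ 634^2 = 401956 ≡ 103 (mod 899)
10^32 ≡ 103^2 = 10609 ≡ 720 (mod 899)
10^64 ≡ 720^2 = 518400 ≡ 576 (mod 899)
10^128 ≡ 576^2 = 331776 ≡ 45 (mod 899)
10^256 ≡ 45^2 = 2025 ≡ 227 (mod 899)
10^512 ≡ 227^2 = 51529 ≡ 286 (mod 899)
898 = 512 + 256 + 128 + 2 in binary powers of 2.
So 10^898 ≡ 286 · 227 · 45 · 100 ≡ 71 (mod 899).
Since 71 ≠ 1, base 10 is a Fermat witness: 899 is composite.

71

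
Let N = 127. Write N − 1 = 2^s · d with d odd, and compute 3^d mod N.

127 − 1 = 126 = 2^1 · 63, so d = 63.
3^1 ≡ 3 (mod 127)
3^2 ≡ 3^2 = 9 ≡ 9 (mod 127)
3^4 ≡ 9^2 = 81 ≡ 81 (mod 127)
3^8 ≡ 81^2 = 6561 ≡ 84 (mod 127)
3^16 ≡ 84^2 = 7056 ≡ 71 (mod 127)
3^32 ≡ 71^2 = 5041 ≡ 88 (mod 127)
63 = 32 + 16 + 8 + 4 + 2 + 1 in binary powers of 2.
So 3^63 ≡ 88 · 71 · 84 · 81 · 9 · 3 ≡ 126 (mod 127).
Since 3^d ≡ 126 (mod 127), base 3 does not prove 127 composite.

126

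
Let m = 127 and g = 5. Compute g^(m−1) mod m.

5^1 ≡ 5 (mod 127)
5^2 ≡ 5^2 = 25 ≡ 25 (mod 127)
5^4 ≡ 25^2 = 625 ≡ 117 (mod 127)
5^8 ≡ 117^2 = 13689 ≡ 100 (mod 127)
5^16 ≡ 100^2 = 10000 ≡ 94 (mod 127)
5^32 ≡ 94^2 = 8836 ≡ 73 (mod 127)
5^64 ≡ 73^2 = 5329 ≡ 122 (mod 127)
126 = 64 + 32 + 16 + 8 + 4 + 2 in binary powers of 2.
So 5^126 ≡ 122 · 73 · 94 · 100 · 117 · 25 ≡ 1 (mod 127).
Since the result is 1, base 5 gives no evidence that 127 is composite.

1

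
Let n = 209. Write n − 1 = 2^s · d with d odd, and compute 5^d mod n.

209 − 1 = 208 = 2^4 · 13, so d = 13.
5^1 ≡ 5 (mod 209)
5^2 ≡ 5^2 = 25 ≡ 25 (mod 209)
5^4 ≡ 25^2 = 625 ≡ 207 (mod 209)
5^8 ≡ 207^2 = 42849 ≡ 4 (mod 209)
13 = 8 + 4 + 1 in binary powers of 2.
So 5^13 ≡ 4 · 207 · 5 ≡ 169 (mod 209).
Squaring chain: 169 → 137 → 168 → 9; never reaches −1, so base 5 is a Miller–Rabin witness that 209 is composite.

169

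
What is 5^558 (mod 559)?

5^1 ≡ 5 (mod 559)
5^2 ≡ 5^2 = 25 ≡ 25 (mod 559)
5^4 ≡ 25^2 = 625 ≡ 66 (mod 559)
5^8 ≡ 66^2 = 4356 ≡ 443 (mod 559)
5^16 ≡ 443^2 = 196249 ≡ 40 (mod 559)
5^32 ≡ 40^2 = 1600 ≡ 482 (mod 559)
5^64 ≡ 482^2 = 232324 ≡ 339 (mod 559)
5^128 ≡ 339^2 = 114921 ≡ 326 (mod 559)
5^256 ≡ 326^2 = 106276 ≡ 66 (mod 559)
5^512 ≡ 66^2 = 4356 ≡ 443 (mod 559)
558 = 512 + 32 + 8 + 4 + 2 in binary powers of 2.
So 5^558 ≡ 443 · 482 · 443 · 66 · 25 ≡ 428 (mod 559).
Since 428 ≠ 1, base 5 is a Fermat witness: 559 is composite.

428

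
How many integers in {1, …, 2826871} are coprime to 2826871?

Factor: 2826871 = 97 · 151 · 193.
φ(2826871) = (97−1) · (151−1) · (193−1) = 96 · 150 · 192 = 2764800.

2764800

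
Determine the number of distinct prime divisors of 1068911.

1068911 = 29^2 · 1271
1271 = 31 · 41
1068911 = 29^2 · 31 · 41, which has 3 distinct prime factors.

3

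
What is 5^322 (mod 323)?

263

5^1 ≡ 5 (mod 323)
5^2 ≡ 5^2 = 25 ≡ 25 (mod 323)
5^4 ≡ 25^2 = 625 ≡ 302 (mod 323)
5^8 ≡ 302^2 = 91204 ≡ 118 (mod 323)
5^16 ≡ 118^2 = 13924 ≡ 35 (mod 323)
5^32 ≡ 35^2 = 1225 ≡ 256 (mod 323)
5^64 ≡ 256^2 = 65536 ≡ 290 (mod 323)
5^128 ≡ 290^2 = 84100 ≡ 120 (mod 323)
5^256 ≡ 120^2 = 14400 ≡ 188 (mod 323)
322 = 256 + 64 + 2 in binary powers of 2.
So 5^322 ≡ 188 · 290 · 25 ≡ 263 (mod 323).
Since 263 ≠ 1, base 5 is a Fermat witness: 323 is composite.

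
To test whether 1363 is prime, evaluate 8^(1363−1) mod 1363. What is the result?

8^1 ≡ 8 (mod 1363)
8^2 ≡ 8^2 = 64 ≡ 64 (mod 1363)
8^4 ≡ 64^2 = 4096 ≡ 7 (mod 1363)
8^8 ≡ 7^2 = 49 ≡ 49 (mod 1363)
8^16 ≡ 49^2 = 2401 ≡ 1038 (mod 1363)
8^32 ≡ 1038^2 = 1077444 ≡ 674 (mod 1363)
8^64 ≡ 674^2 = 454276 ≡ 397 (mod 1363)
8^128 ≡ 397^2 = 157609 ≡ 864 (mod 1363)
8^256 ≡ 864^2 = 746496 ≡ 935 (mod 1363)
8^512 ≡ 935^2 = 874225 ≡ 542 (mod 1363)
8^1024 ≡ 542^2 = 293764 ≡ 719 (mod 1363)
1362 = 1024 + 256 + 64 + 16 + 2 in binary powers of 2.
So 8^1362 ≡ 719 · 935 · 397 · 1038 · 64 ≡ 573 (mod 1363).
Since 573 ≠ 1, base 8 is a Fermat witness: 1363 is composite.

573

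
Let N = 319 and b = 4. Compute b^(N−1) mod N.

4^1 ≡ 4 (mod 319)
4^2 ≡ 4^2 = 16 ≡ 16 (mod 319)
4^4 ≡ 16^2 = 256 ≡ 256 (mod 319)
4^8 ≡ 256^2 = 65536 ≡ 141 (mod 319)
4^16 ≡ 141^2 = 19881 ≡ 103 (mod 319)
4^32 ≡ 103^2 = 10609 ≡ 82 (mod 319)
4^64 ≡ 82^2 = 6724 ≡ 25 (mod 319)
4^128 ≡ 25^2 = 625 ≡ 306 (mod 319)
4^256 ≡ 306^2 = 93636 ≡ 169 (mod 319)
318 = 256 + 32 + 16 + 8 + 4 + 2 in binary powers of 2.
So 4^318 ≡ 169 · 82 · 103 · 141 · 256 · 16 ≡ 284 (mod 319).
Since 284 ≠ 1, base 4 is a Fermat witness: 319 is composite.

284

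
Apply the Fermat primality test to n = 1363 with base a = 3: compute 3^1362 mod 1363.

3^1 ≡ 3 (mod 1363)
3^2 ≡ 3^2 = 9 ≡ 9 (mod 1363)
3^4 ≡ 9^2 = 81 ≡ 81 (mod 1363)
3^8 ≡ 81^2 = 6561 ≡ 1109 (mod 1363)
3^16 ≡ 1109^2 = 1229881 ≡ 455 (mod 1363)
3^32 ≡ 455^2 = 207025 ≡ 1212 (mod 1363)
3^64 ≡ 1212^2 = 1468944 ≡ 993 (mod 1363)
3^128 ≡ 993^2 = 986049 ≡ 600 (mod 1363)
3^256 ≡ 600^2 = 360000 ≡ 168 (mod 1363)
3^512 ≡ 168^2 = 28224 ≡ 964 (mod 1363)
3^1024 ≡ 964^2 = 929296 ≡ 1093 (mod 1363)
1362 = 1024 + 256 + 64 + 16 + 2 in binary powers of 2.
So 3^1362 ≡ 1093 · 168 · 993 · 455 · 9 ≡ 760 (mod 1363).
Since 760 ≠ 1, base 3 is a Fermat witness: 1363 is composite.

760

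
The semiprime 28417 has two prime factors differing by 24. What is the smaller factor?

157

Since p = q + 24, we have 28417 = q(q + 24), so q² + 24q − 28417 = 0.
Discriminant: 24² + 4·28417 = 576 + 113668 = 114244; √114244 = 338.
q = (−24 + 338)/2 = 157, and p = q + 24 = 181.
Check: 157 · 181 = 28417.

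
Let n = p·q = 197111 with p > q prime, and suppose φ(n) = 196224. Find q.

439

φ(n) = (p−1)(q−1) = n − (p+q) + 1, so p + q = 197111 − 196224 + 1 = 888.
p and q are the roots of t² − 888t + 197111 = 0.
Discriminant: 888² − 4·197111 = 788544 − 788444 = 100; √100 = 10.
q = (888 − 10)/2 = 439, p = (888 + 10)/2 = 449.
Check: 439 · 449 = 197111.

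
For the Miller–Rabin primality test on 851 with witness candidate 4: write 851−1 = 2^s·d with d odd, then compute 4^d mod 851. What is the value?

169

851 − 1 = 850 = 2^1 · 425, so d = 425.
4^1 ≡ 4 (mod 851)
4^2 ≡ 4^2 = 16 ≡ 16 (mod 851)
4^4 ≡ 16^2 = 256 ≡ 256 (mod 851)
4^8 ≡ 256^2 = 65536 ≡ 9 (mod 851)
4^16 ≡ 9^2 = 81 ≡ 81 (mod 851)
4^32 ≡ 81^2 = 6561 ≡ 604 (mod 851)
4^64 ≡ 604^2 = 364816 ≡ 588 (mod 851)
4^128 ≡ 588^2 = 345744 ≡ 238 (mod 851)
4^256 ≡ 238^2 = 56644 ≡ 478 (mod 851)
425 = 256 + 128 + 32 + 8 + 1 in binary powers of 2.
So 4^425 ≡ 478 · 238 · 604 · 9 · 4 ≡ 169 (mod 851).
Squaring chain: 169; never reaches −1, so base 4 is a Miller–Rabin witness that 851 is composite.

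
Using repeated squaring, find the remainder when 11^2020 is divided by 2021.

1741

11^1 ≡ 11 (mod 2021)
11^2 ≡ 11^2 = 121 ≡ 121 (mod 2021)
11^4 ≡ 121^2 = 14641 ≡ 494 (mod 2021)
11^8 ≡ 494^2 = 244036 ≡ 1516 (mod 2021)
11^16 ≡ 1516^2 = 2298256 ≡ 379 (mod 2021)
11^32 ≡ 379^2 = 143641 ≡ 150 (mod 2021)
11^64 ≡ 150^2 = 22500 ≡ 269 (mod 2021)
11^128 ≡ 269^2 = 72361 ≡ 1626 (mod 2021)
11^256 ≡ 1626^2 = 2643876 ≡ 408 (mod 2021)
11^512 ≡ 408^2 = 166464 ≡ 742 (mod 2021)
11^1024 ≡ 742^2 = 550564 ≡ 852 (mod 2021)
2020 = 1024 + 512 + 256 + 128 + 64 + 32 + 4 in binary powers of 2.
So 11^2020 ≡ 852 · 742 · 408 · 1626 · 269 · 150 · 494 ≡ 1741 (mod 2021).
Since 1741 ≠ 1, base 11 is a Fermat witness: 2021 is composite.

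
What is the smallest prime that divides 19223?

47

19223 is odd.
Digit sum 17, not divisible by 3.
Ends in 3: not divisible by 5.
7: 19223 = 7·2746 + 1
11: 19223 = 11·1747 + 6
13: 19223 = 13·1478 + 9
17: 19223 = 17·1130 + 13
19: 19223 = 19·1011 + 14
23: 19223 = 23·835 + 18
29: 19223 = 29·662 + 25
31: 19223 = 31·620 + 3
37: 19223 = 37·519 + 20
41: 19223 = 41·468 + 35
43: 19223 = 43·447 + 2
47: 19223 = 47·409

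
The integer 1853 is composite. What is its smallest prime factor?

17

1853 is odd.
Digit sum 17, not divisible by 3.
Ends in 3: not divisible by 5.
7: 1853 = 7·264 + 5
11: 1853 = 11·168 + 5
13: 1853 = 13·142 + 7
17: 1853 = 17·109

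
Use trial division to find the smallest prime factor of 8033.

8033 is odd.
Digit sum 14, not divisible by 3.
Ends in 3: not divisible by 5.
7: 8033 = 7·1147 + 4
11: 8033 = 11·730 + 3
13: 8033 = 13·617 + 12
17: 8033 = 17·472 + 9
19: 8033 = 19·422 + 15
23: 8033 = 23·349 + 6
29: 8033 = 29·277

29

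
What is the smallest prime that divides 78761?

78761 is odd.
Digit sum 29, not divisible by 3.
Ends in 1: not divisible by 5.
7: 78761 = 7·11251 + 4
11: 78761 = 11·7160 + 1
13: 78761 = 13·6058 + 7
17: 78761 = 17·4633

17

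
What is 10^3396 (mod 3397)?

10^1 ≡ 10 (mod 3397)
10^2 ≡ 10^2 = 100 ≡ 100 (mod 3397)
10^4 ≡ 100^2 = 10000 ≡ 3206 (mod 3397)
10^8 ≡ 3206^2 = 10278436 ≡ 2511 (mod 3397)
10^16 ≡ 2511^2 = 6305121 ≡ 289 (mod 3397)
10^32 ≡ 289^2 = 83521 ≡ 1993 (mod 3397)
10^64 ≡ 1993^2 = 3972049 ≡ 956 (mod 3397)
10^128 ≡ 956^2 = 913936 ≡ 143 (mod 3397)
10^256 ≡ 143^2 = 20449 ≡ 67 (mod 3397)
10^512 ≡ 67^2 = 4489 ≡ 1092 (mod 3397)
10^1024 ≡ 1092^2 = 1192464 ≡ 117 (mod 3397)
10^2048 ≡ 117^2 = 13689 ≡ 101 (mod 3397)
3396 = 2048 + 1024 + 256 + 64 + 4 in binary powers of 2.
So 10^3396 ≡ 101 · 117 · 67 · 956 · 3206 ≡ 3370 (mod 3397).
Since 3370 ≠ 1, base 10 is a Fermat witness: 3397 is composite.

3370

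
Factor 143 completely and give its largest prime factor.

13

143 = 11 · 13
13 is prime.
So 143 = 11 · 13; the largest prime factor is 13.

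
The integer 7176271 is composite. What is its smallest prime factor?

41

7176271 is odd.
Digit sum 31, not divisible by 3.
Ends in 1: not divisible by 5.
7: 7176271 = 7·1025181 + 4
11: 7176271 = 11·652388 + 3
13: 7176271 = 13·552020 + 11
17: 7176271 = 17·422133 + 10
19: 7176271 = 19·377698 + 9
23: 7176271 = 23·312011 + 18
29: 7176271 = 29·247457 + 18
31: 7176271 = 31·231492 + 19
37: 7176271 = 37·193953 + 10
41: 7176271 = 41·175031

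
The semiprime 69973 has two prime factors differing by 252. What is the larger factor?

419

Since p = q + 252, we have 69973 = q(q + 252), so q² + 252q − 69973 = 0.
Discriminant: 252² + 4·69973 = 63504 + 279892 = 343396; √343396 = 586.
q = (−252 + 586)/2 = 167, and p = q + 252 = 419.
Check: 167 · 419 = 69973.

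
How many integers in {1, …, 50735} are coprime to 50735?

Factor: 50735 = 5 · 73 · 139.
φ(50735) = (5−1) · (73−1) · (139−1) = 4 · 72 · 138 = 39744.

39744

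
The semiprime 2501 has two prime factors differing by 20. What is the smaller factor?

Since p = q + 20, we have 2501 = q(q + 20), so q² + 20q − 2501 = 0.
Discriminant: 20² + 4·2501 = 400 + 10004 = 10404; √10404 = 102.
q = (−20 + 102)/2 = 41, and p = q + 20 = 61.
Check: 41 · 61 = 2501.

41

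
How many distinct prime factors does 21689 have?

21689 = 23^2 · 41
21689 = 23^2 · 41, which has 2 distinct prime factors.

2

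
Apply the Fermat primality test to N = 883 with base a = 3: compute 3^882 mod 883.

1

3^1 ≡ 3 (mod 883)
3^2 ≡ 3^2 = 9 ≡ 9 (mod 883)
3^4 ≡ 9^2 = 81 ≡ 81 (mod 883)
3^8 ≡ 81^2 = 6561 ≡ 380 (mod 883)
3^16 ≡ 380^2 = 144400 ≡ 471 (mod 883)
3^32 ≡ 471^2 = 221841 ≡ 208 (mod 883)
3^64 ≡ 208^2 = 43264 ≡ 880 (mod 883)
3^128 ≡ 880^2 = 774400 ≡ 9 (mod 883)
3^256 ≡ 9^2 = 81 ≡ 81 (mod 883)
3^512 ≡ 81^2 = 6561 ≡ 380 (mod 883)
882 = 512 + 256 + 64 + 32 + 16 + 2 in binary powers of 2.
So 3^882 ≡ 380 · 81 · 880 · 208 · 471 · 9 ≡ 1 (mod 883).
Since the result is 1, base 3 gives no evidence that 883 is composite.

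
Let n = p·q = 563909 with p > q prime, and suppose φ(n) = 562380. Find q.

619

φ(n) = (p−1)(q−1) = n − (p+q) + 1, so p + q = 563909 − 562380 + 1 = 1530.
p and q are the roots of t² − 1530t + 563909 = 0.
Discriminant: 1530² − 4·563909 = 2340900 − 2255636 = 85264; √85264 = 292.
q = (1530 − 292)/2 = 619, p = (1530 + 292)/2 = 911.
Check: 619 · 911 = 563909.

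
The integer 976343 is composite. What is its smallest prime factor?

29

976343 is odd.
Digit sum 32, not divisible by 3.
Ends in 3: not divisible by 5.
7: 976343 = 7·139477 + 4
11: 976343 = 11·88758 + 5
13: 976343 = 13·75103 + 4
17: 976343 = 17·57431 + 16
19: 976343 = 19·51386 + 9
23: 976343 = 23·42449 + 16
29: 976343 = 29·33667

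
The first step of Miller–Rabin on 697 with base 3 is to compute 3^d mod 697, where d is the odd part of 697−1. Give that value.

697 − 1 = 696 = 2^3 · 87, so d = 87.
3^1 ≡ 3 (mod 697)
3^2 ≡ 3^2 = 9 ≡ 9 (mod 697)
3^4 ≡ 9^2 = 81 ≡ 81 (mod 697)
3^8 ≡ 81^2 = 6561 ≡ 288 (mod 697)
3^16 ≡ 288^2 = 82944 ≡ 1 (mod 697)
3^32 ≡ 1^2 = 1 ≡ 1 (mod 697)
3^64 ≡ 1^2 = 1 ≡ 1 (mod 697)
87 = 64 + 16 + 4 + 2 + 1 in binary powers of 2.
So 3^87 ≡ 1 · 1 · 81 · 9 · 3 ≡ 96 (mod 697).
Squaring chain: 96 → 155 → 327; never reaches −1, so base 3 is a Miller–Rabin witness that 697 is composite.

96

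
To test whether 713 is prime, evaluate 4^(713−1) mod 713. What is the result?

78

4^1 ≡ 4 (mod 713)
4^2 ≡ 4^2 = 16 ≡ 16 (mod 713)
4^4 ≡ 16^2 = 256 ≡ 256 (mod 713)
4^8 ≡ 256^2 = 65536 ≡ 653 (mod 713)
4^16 ≡ 653^2 = 426409 ≡ 35 (mod 713)
4^32 ≡ 35^2 = 1225 ≡ 512 (mod 713)
4^64 ≡ 512^2 = 262144 ≡ 473 (mod 713)
4^128 ≡ 473^2 = 223729 ≡ 560 (mod 713)
4^256 ≡ 560^2 = 313600 ≡ 593 (mod 713)
4^512 ≡ 593^2 = 351649 ≡ 140 (mod 713)
712 = 512 + 128 + 64 + 8 in binary powers of 2.
So 4^712 ≡ 140 · 560 · 473 · 653 ≡ 78 (mod 713).
Since 78 ≠ 1, base 4 is a Fermat witness: 713 is composite.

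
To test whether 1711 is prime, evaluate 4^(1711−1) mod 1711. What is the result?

74

4^1 ≡ 4 (mod 1711)
4^2 ≡ 4^2 = 16 ≡ 16 (mod 1711)
4^4 ≡ 16^2 = 256 ≡ 256 (mod 1711)
4^8 ≡ 256^2 = 65536 ≡ 518 (mod 1711)
4^16 ≡ 518^2 = 268324 ≡ 1408 (mod 1711)
4^32 ≡ 1408^2 = 1982464 ≡ 1126 (mod 1711)
4^64 ≡ 1126^2 = 1267876 ≡ 25 (mod 1711)
4^128 ≡ 25^2 = 625 ≡ 625 (mod 1711)
4^256 ≡ 625^2 = 390625 ≡ 517 (mod 1711)
4^512 ≡ 517^2 = 267289 ≡ 373 (mod 1711)
4^1024 ≡ 373^2 = 139129 ≡ 538 (mod 1711)
1710 = 1024 + 512 + 128 + 32 + 8 + 4 + 2 in binary powers of 2.
So 4^1710 ≡ 538 · 373 · 625 · 1126 · 518 · 256 · 16 ≡ 74 (mod 1711).
Since 74 ≠ 1, base 4 is a Fermat witness: 1711 is composite.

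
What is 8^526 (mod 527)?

8^1 ≡ 8 (mod 527)
8^2 ≡ 8^2 = 64 ≡ 64 (mod 527)
8^4 ≡ 64^2 = 4096 ≡ 407 (mod 527)
8^8 ≡ 407^2 = 165649 ≡ 171 (mod 527)
8^16 ≡ 171^2 = 29241 ≡ 256 (mod 527)
8^32 ≡ 256^2 = 65536 ≡ 188 (mod 527)
8^64 ≡ 188^2 = 35344 ≡ 35 (mod 527)
8^128 ≡ 35^2 = 1225 ≡ 171 (mod 527)
8^256 ≡ 171^2 = 29241 ≡ 256 (mod 527)
8^512 ≡ 256^2 = 65536 ≡ 188 (mod 527)
526 = 512 + 8 + 4 + 2 in binary powers of 2.
So 8^526 ≡ 188 · 171 · 407 · 64 ≡ 225 (mod 527).
Since 225 ≠ 1, base 8 is a Fermat witness: 527 is composite.

225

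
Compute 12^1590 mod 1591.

12^1 ≡ 12 (mod 1591)
12^2 ≡ 12^2 = 144 ≡ 144 (mod 1591)
12^4 ≡ 144^2 = 20736 ≡ 53 (mod 1591)
12^8 ≡ 53^2 = 2809 ≡ 1218 (mod 1591)
12^16 ≡ 1218^2 = 1483524 ≡ 712 (mod 1591)
12^32 ≡ 712^2 = 506944 ≡ 1006 (mod 1591)
12^64 ≡ 1006^2 = 1012036 ≡ 160 (mod 1591)
12^128 ≡ 160^2 = 25600 ≡ 144 (mod 1591)
12^256 ≡ 144^2 = 20736 ≡ 53 (mod 1591)
12^512 ≡ 53^2 = 2809 ≡ 1218 (mod 1591)
12^1024 ≡ 1218^2 = 1483524 ≡ 712 (mod 1591)
1590 = 1024 + 512 + 32 + 16 + 4 + 2 in binary powers of 2.
So 12^1590 ≡ 712 · 1218 · 1006 · 712 · 53 · 144 ≡ 84 (mod 1591).
Since 84 ≠ 1, base 12 is a Fermat witness: 1591 is composite.

84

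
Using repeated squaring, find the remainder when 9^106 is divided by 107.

1

9^1 ≡ 9 (mod 107)
9^2 ≡ 9^2 = 81 ≡ 81 (mod 107)
9^4 ≡ 81^2 = 6561 ≡ 34 (mod 107)
9^8 ≡ 34^2 = 1156 ≡ 86 (mod 107)
9^16 ≡ 86^2 = 7396 ≡ 13 (mod 107)
9^32 ≡ 13^2 = 169 ≡ 62 (mod 107)
9^64 ≡ 62^2 = 3844 ≡ 99 (mod 107)
106 = 64 + 32 + 8 + 2 in binary powers of 2.
So 9^106 ≡ 99 · 62 · 86 · 81 ≡ 1 (mod 107).
Since the result is 1, base 9 gives no evidence that 107 is composite.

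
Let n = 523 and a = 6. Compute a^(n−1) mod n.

1

6^1 ≡ 6 (mod 523)
6^2 ≡ 6^2 = 36 ≡ 36 (mod 523)
6^4 ≡ 36^2 = 1296 ≡ 250 (mod 523)
6^8 ≡ 250^2 = 62500 ≡ 263 (mod 523)
6^16 ≡ 263^2 = 69169 ≡ 133 (mod 523)
6^32 ≡ 133^2 = 17689 ≡ 430 (mod 523)
6^64 ≡ 430^2 = 184900 ≡ 281 (mod 523)
6^128 ≡ 281^2 = 78961 ≡ 511 (mod 523)
6^256 ≡ 511^2 = 261121 ≡ 144 (mod 523)
6^512 ≡ 144^2 = 20736 ≡ 339 (mod 523)
522 = 512 + 8 + 2 in binary powers of 2.
So 6^522 ≡ 339 · 263 · 36 ≡ 1 (mod 523).
Since the result is 1, base 6 gives no evidence that 523 is composite.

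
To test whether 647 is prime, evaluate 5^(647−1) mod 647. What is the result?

5^1 ≡ 5 (mod 647)
5^2 ≡ 5^2 = 25 ≡ 25 (mod 647)
5^4 ≡ 25^2 = 625 ≡ 625 (mod 647)
5^8 ≡ 625^2 = 390625 ≡ 484 (mod 647)
5^16 ≡ 484^2 = 234256 ≡ 42 (mod 647)
5^32 ≡ 42^2 = 1764 ≡ 470 (mod 647)
5^64 ≡ 470^2 = 220900 ≡ 273 (mod 647)
5^128 ≡ 273^2 = 74529 ≡ 124 (mod 647)
5^256 ≡ 124^2 = 15376 ≡ 495 (mod 647)
5^512 ≡ 495^2 = 245025 ≡ 459 (mod 647)
646 = 512 + 128 + 4 + 2 in binary powers of 2.
So 5^646 ≡ 459 · 124 · 625 · 25 ≡ 1 (mod 647).
Since the result is 1, base 5 gives no evidence that 647 is composite.

1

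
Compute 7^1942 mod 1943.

1387

7^1 ≡ 7 (mod 1943)
7^2 ≡ 7^2 = 49 ≡ 49 (mod 1943)
7^4 ≡ 49^2 = 2401 ≡ 458 (mod 1943)
7^8 ≡ 458^2 = 209764 ≡ 1863 (mod 1943)
7^16 ≡ 1863^2 = 3470769 ≡ 571 (mod 1943)
7^32 ≡ 571^2 = 326041 ≡ 1560 (mod 1943)
7^64 ≡ 1560^2 = 2433600 ≡ 964 (mod 1943)
7^128 ≡ 964^2 = 929296 ≡ 542 (mod 1943)
7^256 ≡ 542^2 = 293764 ≡ 371 (mod 1943)
7^512 ≡ 371^2 = 137641 ≡ 1631 (mod 1943)
7^1024 ≡ 1631^2 = 2660161 ≡ 194 (mod 1943)
1942 = 1024 + 512 + 256 + 128 + 16 + 4 + 2 in binary powers of 2.
So 7^1942 ≡ 194 · 1631 · 371 · 542 · 571 · 458 · 49 ≡ 1387 (mod 1943).
Since 1387 ≠ 1, base 7 is a Fermat witness: 1943 is composite.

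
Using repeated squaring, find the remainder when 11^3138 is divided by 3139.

11^1 ≡ 11 (mod 3139)
11^2 ≡ 11^2 = 121 ≡ 121 (mod 3139)
11^4 ≡ 121^2 = 14641 ≡ 2085 (mod 3139)
11^8 ≡ 2085^2 = 4347225 ≡ 2849 (mod 3139)
11^16 ≡ 2849^2 = 8116801 ≡ 2486 (mod 3139)
11^32 ≡ 2486^2 = 6180196 ≡ 2644 (mod 3139)
11^64 ≡ 2644^2 = 6990736 ≡ 183 (mod 3139)
11^128 ≡ 183^2 = 33489 ≡ 2099 (mod 3139)
11^256 ≡ 2099^2 = 4405801 ≡ 1784 (mod 3139)
11^512 ≡ 1784^2 = 3182656 ≡ 2849 (mod 3139)
11^1024 ≡ 2849^2 = 8116801 ≡ 2486 (mod 3139)
11^2048 ≡ 2486^2 = 6180196 ≡ 2644 (mod 3139)
3138 = 2048 + 1024 + 64 + 2 in binary powers of 2.
So 11^3138 ≡ 2644 · 2486 · 183 · 121 ≡ 1755 (mod 3139).
Since 1755 ≠ 1, base 11 is a Fermat witness: 3139 is composite.

1755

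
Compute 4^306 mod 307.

1

4^1 ≡ 4 (mod 307)
4^2 ≡ 4^2 = 16 ≡ 16 (mod 307)
4^4 ≡ 16^2 = 256 ≡ 256 (mod 307)
4^8 ≡ 256^2 = 65536 ≡ 145 (mod 307)
4^16 ≡ 145^2 = 21025 ≡ 149 (mod 307)
4^32 ≡ 149^2 = 22201 ≡ 97 (mod 307)
4^64 ≡ 97^2 = 9409 ≡ 199 (mod 307)
4^128 ≡ 199^2 = 39601 ≡ 305 (mod 307)
4^256 ≡ 305^2 = 93025 ≡ 4 (mod 307)
306 = 256 + 32 + 16 + 2 in binary powers of 2.
So 4^306 ≡ 4 · 97 · 149 · 16 ≡ 1 (mod 307).
Since the result is 1, base 4 gives no evidence that 307 is composite.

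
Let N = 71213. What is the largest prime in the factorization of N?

71

71213 = 17 · 4189
4189 = 59 · 71
71 is prime.
So 71213 = 17 · 59 · 71; the largest prime factor is 71.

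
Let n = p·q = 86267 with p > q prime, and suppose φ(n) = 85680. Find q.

281

φ(n) = (p−1)(q−1) = n − (p+q) + 1, so p + q = 86267 − 85680 + 1 = 588.
p and q are the roots of t² − 588t + 86267 = 0.
Discriminant: 588² − 4·86267 = 345744 − 345068 = 676; √676 = 26.
q = (588 − 26)/2 = 281, p = (588 + 26)/2 = 307.
Check: 281 · 307 = 86267.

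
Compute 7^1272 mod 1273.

7^1 ≡ 7 (mod 1273)
7^2 ≡ 7^2 = 49 ≡ 49 (mod 1273)
7^4 ≡ 49^2 = 2401 ≡ 1128 (mod 1273)
7^8 ≡ 1128^2 = 1272384 ≡ 657 (mod 1273)
7^16 ≡ 657^2 = 431649 ≡ 102 (mod 1273)
7^32 ≡ 102^2 = 10404 ≡ 220 (mod 1273)
7^64 ≡ 220^2 = 48400 ≡ 26 (mod 1273)
7^128 ≡ 26^2 = 676 ≡ 676 (mod 1273)
7^256 ≡ 676^2 = 456976 ≡ 1242 (mod 1273)
7^512 ≡ 1242^2 = 1542564 ≡ 961 (mod 1273)
7^1024 ≡ 961^2 = 923521 ≡ 596 (mod 1273)
1272 = 1024 + 128 + 64 + 32 + 16 + 8 in binary powers of 2.
So 7^1272 ≡ 596 · 676 · 26 · 220 · 102 · 657 ≡ 1179 (mod 1273).
Since 1179 ≠ 1, base 7 is a Fermat witness: 1273 is composite.

1179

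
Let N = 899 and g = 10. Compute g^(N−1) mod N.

71

10^1 ≡ 10 (mod 899)
10^2 ≡ 10^2 = 100 ≡ 100 (mod 899)
10^4 ≡ 100^2 = 10000 ≡ 111 (mod 899)
10^8 ≡ 111^2 = 12321 ≡ 634 (mod 899)
10^16 ≡ 634^2 = 401956 ≡ 103 (mod 899)
10^32 ≡ 103^2 = 10609 ≡ 720 (mod 899)
10^64 ≡ 720^2 = 518400 ≡ 576 (mod 899)
10^128 ≡ 576^2 = 331776 ≡ 45 (mod 899)
10^256 ≡ 45^2 = 2025 ≡ 227 (mod 899)
10^512 ≡ 227^2 = 51529 ≡ 286 (mod 899)
898 = 512 + 256 + 128 + 2 in binary powers of 2.
So 10^898 ≡ 286 · 227 · 45 · 100 ≡ 71 (mod 899).
Since 71 ≠ 1, base 10 is a Fermat witness: 899 is composite.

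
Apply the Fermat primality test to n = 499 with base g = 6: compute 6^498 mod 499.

1

6^1 ≡ 6 (mod 499)
6^2 ≡ 6^2 = 36 ≡ 36 (mod 499)
6^4 ≡ 36^2 = 1296 ≡ 298 (mod 499)
6^8 ≡ 298^2 = 88804 ≡ 481 (mod 499)
6^16 ≡ 481^2 = 231361 ≡ 324 (mod 499)
6^32 ≡ 324^2 = 104976 ≡ 186 (mod 499)
6^64 ≡ 186^2 = 34596 ≡ 165 (mod 499)
6^128 ≡ 165^2 = 27225 ≡ 279 (mod 499)
6^256 ≡ 279^2 = 77841 ≡ 496 (mod 499)
498 = 256 + 128 + 64 + 32 + 16 + 2 in binary powers of 2.
So 6^498 ≡ 496 · 279 · 165 · 186 · 324 · 36 ≡ 1 (mod 499).
Since the result is 1, base 6 gives no evidence that 499 is composite.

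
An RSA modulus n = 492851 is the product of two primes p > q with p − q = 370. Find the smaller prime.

541

Since p = q + 370, we have 492851 = q(q + 370), so q² + 370q − 492851 = 0.
Discriminant: 370² + 4·492851 = 136900 + 1971404 = 2108304; √2108304 = 1452.
q = (−370 + 1452)/2 = 541, and p = q + 370 = 911.
Check: 541 · 911 = 492851.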